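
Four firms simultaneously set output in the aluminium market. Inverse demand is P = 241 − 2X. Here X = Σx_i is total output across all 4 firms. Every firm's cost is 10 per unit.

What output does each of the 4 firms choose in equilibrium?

23.1

A representative firm's profit is π_i = x_i(241 − 2X) − 10x_i, with X = x_i + Σ_{j≠i} x_j.
First-order condition: 231 − 4x_i − 2Σ_{j≠i} x_j = 0.
With identical firms, set every x_j = x: then 231 − 4x − 6x = 0, i.e. x = 231/10 = 23.1.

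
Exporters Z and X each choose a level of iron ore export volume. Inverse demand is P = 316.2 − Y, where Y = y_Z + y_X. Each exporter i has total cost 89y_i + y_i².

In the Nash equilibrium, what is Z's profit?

Exporter Z's profit: π = y_Z(316.2 − (y_Z + y_X)) − 89y_Z − y_Z².
∂π/∂y_Z = 227.2 − 4y_Z − y_X = 0, so y_Z = 56.8 − 0.25y_X.
By symmetry y_X = y_Z; substituting into the reaction function, 1.25y_Z = 56.8 and y_Z = 45.44.
Price P = 316.2 − 90.88 = 225.32.
Z's profit: (225.32 − 89)·45.44 − (45.44)² = 4129.5872.

4129.5872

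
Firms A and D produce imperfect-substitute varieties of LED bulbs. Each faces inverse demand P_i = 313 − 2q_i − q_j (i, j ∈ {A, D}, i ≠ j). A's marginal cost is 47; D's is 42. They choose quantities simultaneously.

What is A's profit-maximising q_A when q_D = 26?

Firm A's profit: π = q_A(313 − 2q_A − q_D) − 47q_A.
∂π/∂q_A = 266 − 4q_A − q_D = 0 ⇒ q_A = 66.5 − 0.25q_D.
At q_D = 26: q_A = 66.5 − 0.25·26 = 60.

60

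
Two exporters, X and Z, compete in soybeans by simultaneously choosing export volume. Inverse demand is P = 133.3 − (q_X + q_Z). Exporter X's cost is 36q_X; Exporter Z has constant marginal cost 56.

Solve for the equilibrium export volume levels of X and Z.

Exporter X's profit: π = q_X(133.3 − (q_X + q_Z)) − 36q_X.
∂π/∂q_X = 97.3 − 2q_X − q_Z = 0, so q_X = 48.65 − 0.5q_Z.
By the same steps for Z: q_Z = 38.65 − 0.5q_X.
Solving the two reaction functions simultaneously: (1 − (−0.5)(−0.5))q_X = 48.65 − 0.5·38.65, so 0.75q_X = 29.325 and q_X = 39.1.
Then q_Z = 38.65 − 0.5·39.1 = 19.1.

39.1, 19.1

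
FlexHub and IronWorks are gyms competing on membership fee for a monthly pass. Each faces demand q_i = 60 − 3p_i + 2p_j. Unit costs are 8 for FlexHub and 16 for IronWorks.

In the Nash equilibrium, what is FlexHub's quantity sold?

FlexHub's profit: π = (p_{FlexHub} − 8)(60 − 3p_{FlexHub} + 2p_{IronWorks}).
∂π/∂p_{FlexHub} = 84 − 6p_{FlexHub} + 2p_{IronWorks} = 0 ⇒ p_{FlexHub} = 14 + (1/3)p_{IronWorks}.
Similarly p_{IronWorks} = 18 + (1/3)p_{FlexHub}.
Solving the two reaction functions simultaneously: (1 − (1/3)(1/3))p_{FlexHub} = 14 + (1/3)·18, so (8/9)p_{FlexHub} = 20 and p_{FlexHub} = 22.5.
Then p_{IronWorks} = 18 + (1/3)·22.5 = 25.5.
q_{FlexHub} = 60 − 3·22.5 + 2·25.5 = 43.5.

43.5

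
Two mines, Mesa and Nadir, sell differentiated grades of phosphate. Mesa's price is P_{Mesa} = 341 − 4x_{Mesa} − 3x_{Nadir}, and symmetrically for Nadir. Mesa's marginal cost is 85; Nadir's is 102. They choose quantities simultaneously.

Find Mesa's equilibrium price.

181.8

Mine Mesa's profit: π = x_{Mesa}(341 − 4x_{Mesa} − 3x_{Nadir}) − 85x_{Mesa}.
∂π/∂x_{Mesa} = 256 − 8x_{Mesa} − 3x_{Nadir} = 0 ⇒ x_{Mesa} = 32 − 0.375x_{Nadir}.
Similarly x_{Nadir} = 29.875 − 0.375x_{Mesa}.
Solving the two reaction functions simultaneously: (1 − (−0.375)(−0.375))x_{Mesa} = 32 − 0.375·29.875, so (55/64)x_{Mesa} = 1331/64 and x_{Mesa} = 24.2.
Then x_{Nadir} = 29.875 − 0.375·24.2 = 20.8.
P_{Mesa} = 341 − 4·24.2 − 3·20.8 = 181.8.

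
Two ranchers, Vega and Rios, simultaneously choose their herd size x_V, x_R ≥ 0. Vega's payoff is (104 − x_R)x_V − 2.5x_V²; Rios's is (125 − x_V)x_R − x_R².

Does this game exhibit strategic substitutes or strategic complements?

Expanding Vega's payoff: 104x_V − x_Rx_V − 2.5x_V².
∂π/∂x_V = 104 − x_R − 5x_V = 0, so x_V = 20.8 − 0.2x_R.
The best-response slope dx_V/dx_R = −0.2 < 0: the reaction function is downward-sloping, so the choices are strategic substitutes.

strategic substitutes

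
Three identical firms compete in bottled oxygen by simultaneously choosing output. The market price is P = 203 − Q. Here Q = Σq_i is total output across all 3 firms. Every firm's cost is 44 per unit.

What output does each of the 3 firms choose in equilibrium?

39.75

A representative firm's profit is π_i = q_i(203 − Q) − 44q_i, with Q = q_i + Σ_{j≠i} q_j.
First-order condition: 159 − 2q_i − Σ_{j≠i} q_j = 0.
Imposing symmetry (q_j = q for all j) turns Σ_{j≠i} q_j into 2q, so 159 = 4q and q = 39.75.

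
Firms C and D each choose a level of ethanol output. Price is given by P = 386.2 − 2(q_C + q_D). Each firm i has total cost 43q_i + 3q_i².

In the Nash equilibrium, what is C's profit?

Firm C's profit: π = q_C(386.2 − 2(q_C + q_D)) − 43q_C − 3q_C².
∂π/∂q_C = 343.2 − 10q_C − 2q_D = 0, so q_C = 34.32 − 0.2q_D.
By symmetry q_D = q_C; substituting into the reaction function, 1.2q_C = 34.32 and q_C = 28.6.
Price P = 386.2 − 2·57.2 = 271.8.
C's profit: (271.8 − 43)·28.6 − 3(28.6)² = 4089.8.

4089.8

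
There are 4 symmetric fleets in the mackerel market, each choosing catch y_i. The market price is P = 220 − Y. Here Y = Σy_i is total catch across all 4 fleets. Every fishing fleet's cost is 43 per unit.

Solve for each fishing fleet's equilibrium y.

35.4

A representative fishing fleet's profit is π_i = y_i(220 − Y) − 43y_i, with Y = y_i + Σ_{j≠i} y_j.
First-order condition: 177 − 2y_i − Σ_{j≠i} y_j = 0.
With identical fishing fleets, set every y_j = y: then 177 − 2y − 3y = 0, i.e. y = 177/5 = 35.4.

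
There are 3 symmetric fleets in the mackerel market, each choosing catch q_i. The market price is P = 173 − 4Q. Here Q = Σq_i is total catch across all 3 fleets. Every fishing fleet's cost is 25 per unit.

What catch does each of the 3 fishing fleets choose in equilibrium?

A representative fishing fleet's profit is π_i = q_i(173 − 4Q) − 25q_i, with Q = q_i + Σ_{j≠i} q_j.
First-order condition: 148 − 8q_i − 4Σ_{j≠i} q_j = 0.
In a symmetric equilibrium every fishing fleet chooses the same q, so Σ_{j≠i} q_j = 2q. The condition becomes 148 − 16q = 0, giving q = 148/16 = 9.25.

9.25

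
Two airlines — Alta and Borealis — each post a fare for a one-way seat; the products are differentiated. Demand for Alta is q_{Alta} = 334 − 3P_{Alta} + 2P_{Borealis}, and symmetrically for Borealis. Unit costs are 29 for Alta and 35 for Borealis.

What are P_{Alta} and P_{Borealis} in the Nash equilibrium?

106.375, 108.625

Alta's profit: π = (P_{Alta} − 29)(334 − 3P_{Alta} + 2P_{Borealis}).
∂π/∂P_{Alta} = 421 − 6P_{Alta} + 2P_{Borealis} = 0 ⇒ P_{Alta} = 421/6 + (1/3)P_{Borealis}.
Similarly P_{Borealis} = 439/6 + (1/3)P_{Alta}.
Substituting the second reaction function into the first: P_{Alta} = 421/6 + (1/3)(439/6 + (1/3)P_{Alta}), which gives (8/9)P_{Alta} = 851/9 ⇒ P_{Alta} = 106.375.
Then P_{Borealis} = 439/6 + (1/3)·106.375 = 108.625.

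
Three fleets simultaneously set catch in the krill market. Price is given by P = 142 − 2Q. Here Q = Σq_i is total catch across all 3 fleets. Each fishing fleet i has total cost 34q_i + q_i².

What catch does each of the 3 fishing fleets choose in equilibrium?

10.8

A representative fishing fleet's profit is π_i = q_i(142 − 2Q) − 34q_i − q_i², with Q = q_i + Σ_{j≠i} q_j.
First-order condition: 108 − 6q_i − 2Σ_{j≠i} q_j = 0.
In a symmetric equilibrium every fishing fleet chooses the same q, so Σ_{j≠i} q_j = 2q. The condition becomes 108 − 10q = 0, giving q = 108/10 = 10.8.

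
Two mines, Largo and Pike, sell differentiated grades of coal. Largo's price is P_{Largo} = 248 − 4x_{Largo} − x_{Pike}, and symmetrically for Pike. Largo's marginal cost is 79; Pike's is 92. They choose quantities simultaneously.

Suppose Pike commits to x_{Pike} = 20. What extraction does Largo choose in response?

Mine Largo's profit: π = x_{Largo}(248 − 4x_{Largo} − x_{Pike}) − 79x_{Largo}.
∂π/∂x_{Largo} = 169 − 8x_{Largo} − x_{Pike} = 0 ⇒ x_{Largo} = 21.125 − 0.125x_{Pike}.
At x_{Pike} = 20: x_{Largo} = 21.125 − 0.125·20 = 18.625.

18.625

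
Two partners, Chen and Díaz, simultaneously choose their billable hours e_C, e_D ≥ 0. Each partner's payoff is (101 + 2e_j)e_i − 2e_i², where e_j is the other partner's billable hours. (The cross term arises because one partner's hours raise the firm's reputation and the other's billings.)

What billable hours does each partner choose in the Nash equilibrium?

Chen's payoff is (101 + 2e_D)e_C − 2e_C².
∂π/∂e_C = 101 + 2e_D − 4e_C = 0, so e_C = 25.25 + 0.5e_D.
By symmetry e_D = e_C; substituting into the reaction function, 0.5e_C = 25.25 and e_C = 50.5.

50.5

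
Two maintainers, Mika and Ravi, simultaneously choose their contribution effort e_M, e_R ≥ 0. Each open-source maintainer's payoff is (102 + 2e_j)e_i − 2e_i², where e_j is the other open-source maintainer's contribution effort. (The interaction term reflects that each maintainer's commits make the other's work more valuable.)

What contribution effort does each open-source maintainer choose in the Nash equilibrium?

Mika's payoff is (102 + 2e_R)e_M − 2e_M².
∂π/∂e_M = 102 + 2e_R − 4e_M = 0, so e_M = 25.5 + 0.5e_R.
Setting e_M = e_R in the reaction function: e_M = 25.5 + 0.5e_M, so e_M = 25.5 / 0.5 = 51.

51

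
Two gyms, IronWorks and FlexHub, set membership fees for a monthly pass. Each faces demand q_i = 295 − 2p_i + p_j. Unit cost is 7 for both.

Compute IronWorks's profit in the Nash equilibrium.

18432

IronWorks's profit: π = (p_{IronWorks} − 7)(295 − 2p_{IronWorks} + p_{FlexHub}).
∂π/∂p_{IronWorks} = 309 − 4p_{IronWorks} + p_{FlexHub} = 0 ⇒ p_{IronWorks} = 77.25 + 0.25p_{FlexHub}.
Setting p_{IronWorks} = p_{FlexHub} in the reaction function: p_{IronWorks} = 77.25 + 0.25p_{IronWorks}, so p_{IronWorks} = 77.25 / 0.75 = 103.
q_{IronWorks} = 295 − 2·103 + 103 = 192.
Profit = (103 − 7)·192 = 18432.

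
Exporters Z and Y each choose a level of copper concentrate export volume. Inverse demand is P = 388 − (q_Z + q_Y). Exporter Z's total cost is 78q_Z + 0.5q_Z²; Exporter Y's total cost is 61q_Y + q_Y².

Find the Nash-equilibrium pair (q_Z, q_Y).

83, 61

Exporter Z's profit: π = q_Z(388 − (q_Z + q_Y)) − 78q_Z − 0.5q_Z².
∂π/∂q_Z = 310 − 3q_Z − q_Y = 0, so q_Z = 310/3 − (1/3)q_Y.
For Y: ∂π/∂q_Y = 327 − 4q_Y − q_Z = 0 ⇒ q_Y = 81.75 − 0.25q_Z.
Solving the two reaction functions simultaneously: (1 − (−1/3)(−0.25))q_Z = 310/3 − (1/3)·81.75, so (11/12)q_Z = 913/12 and q_Z = 83.
Then q_Y = 81.75 − 0.25·83 = 61.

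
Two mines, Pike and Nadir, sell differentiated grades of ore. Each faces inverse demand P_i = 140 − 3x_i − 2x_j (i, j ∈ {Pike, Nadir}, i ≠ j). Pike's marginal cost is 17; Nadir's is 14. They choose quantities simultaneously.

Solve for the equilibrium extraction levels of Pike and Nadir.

Mine Pike's profit: π = x_{Pike}(140 − 3x_{Pike} − 2x_{Nadir}) − 17x_{Pike}.
∂π/∂x_{Pike} = 123 − 6x_{Pike} − 2x_{Nadir} = 0 ⇒ x_{Pike} = 20.5 − (1/3)x_{Nadir}.
Similarly x_{Nadir} = 21 − (1/3)x_{Pike}.
Solving the two reaction functions simultaneously: (1 − (−1/3)(−1/3))x_{Pike} = 20.5 − (1/3)·21, so (8/9)x_{Pike} = 13.5 and x_{Pike} = 15.1875.
Then x_{Nadir} = 21 − (1/3)·15.1875 = 15.9375.

15.1875, 15.9375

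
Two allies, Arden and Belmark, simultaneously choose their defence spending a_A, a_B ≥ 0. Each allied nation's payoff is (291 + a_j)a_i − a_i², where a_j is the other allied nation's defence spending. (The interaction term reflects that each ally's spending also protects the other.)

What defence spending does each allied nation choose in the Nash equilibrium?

291

Arden's payoff is (291 + a_B)a_A − a_A².
∂π/∂a_A = 291 + a_B − 2a_A = 0, so a_A = 145.5 + 0.5a_B.
The game is symmetric, so in equilibrium a_B = a_A: the reaction function gives 0.5a_A = 145.5, hence a_A = 291.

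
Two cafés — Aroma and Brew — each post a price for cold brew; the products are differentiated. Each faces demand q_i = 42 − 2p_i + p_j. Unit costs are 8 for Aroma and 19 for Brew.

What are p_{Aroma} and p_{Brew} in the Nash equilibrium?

20.8, 25.2

Aroma's profit: π = (p_{Aroma} − 8)(42 − 2p_{Aroma} + p_{Brew}).
∂π/∂p_{Aroma} = 58 − 4p_{Aroma} + p_{Brew} = 0 ⇒ p_{Aroma} = 14.5 + 0.25p_{Brew}.
Similarly p_{Brew} = 20 + 0.25p_{Aroma}.
Plugging p_{Brew} into Aroma's best response: p_{Aroma} = 14.5 + 0.25(20 + 0.25p_{Aroma}) ⇒ 0.9375p_{Aroma} = 19.5, so p_{Aroma} = 20.8.
Then p_{Brew} = 20 + 0.25·20.8 = 25.2.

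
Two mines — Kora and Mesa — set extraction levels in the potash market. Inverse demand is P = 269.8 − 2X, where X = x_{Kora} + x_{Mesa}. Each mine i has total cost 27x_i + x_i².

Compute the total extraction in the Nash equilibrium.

Mine Kora's profit: π = x_{Kora}(269.8 − 2(x_{Kora} + x_{Mesa})) − 27x_{Kora} − x_{Kora}².
∂π/∂x_{Kora} = 242.8 − 6x_{Kora} − 2x_{Mesa} = 0, so x_{Kora} = 607/15 − (1/3)x_{Mesa}.
The game is symmetric, so in equilibrium x_{Mesa} = x_{Kora}: the reaction function gives (4/3)x_{Kora} = 607/15, hence x_{Kora} = 30.35.
Total extraction: 30.35 + 30.35 = 60.7.

60.7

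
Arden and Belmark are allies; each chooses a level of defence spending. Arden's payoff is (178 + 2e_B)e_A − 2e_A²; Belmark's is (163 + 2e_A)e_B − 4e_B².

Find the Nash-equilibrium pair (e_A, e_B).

62.5, 36

Expanding Arden's payoff: 178e_A + 2e_Be_A − 2e_A².
∂π/∂e_A = 178 + 2e_B − 4e_A = 0, so e_A = 44.5 + 0.5e_B.
Likewise for Belmark: e_B = 20.375 + 0.25e_A.
Substituting the second reaction function into the first: e_A = 44.5 + 0.5(20.375 + 0.25e_A), which gives 0.875e_A = 54.6875 ⇒ e_A = 62.5.
Then e_B = 20.375 + 0.25·62.5 = 36.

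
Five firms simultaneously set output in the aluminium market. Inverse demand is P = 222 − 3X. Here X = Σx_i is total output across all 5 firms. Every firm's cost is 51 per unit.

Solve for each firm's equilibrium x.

9.5

A representative firm's profit is π_i = x_i(222 − 3X) − 51x_i, with X = x_i + Σ_{j≠i} x_j.
First-order condition: 171 − 6x_i − 3Σ_{j≠i} x_j = 0.
In a symmetric equilibrium every firm chooses the same x, so Σ_{j≠i} x_j = 4x. The condition becomes 171 − 18x = 0, giving x = 171/18 = 9.5.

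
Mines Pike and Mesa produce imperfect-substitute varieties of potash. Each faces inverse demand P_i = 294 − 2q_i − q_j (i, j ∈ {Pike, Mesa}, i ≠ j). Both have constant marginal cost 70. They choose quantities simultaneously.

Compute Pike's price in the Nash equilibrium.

159.6

Mine Pike's profit: π = q_{Pike}(294 − 2q_{Pike} − q_{Mesa}) − 70q_{Pike}.
∂π/∂q_{Pike} = 224 − 4q_{Pike} − q_{Mesa} = 0 ⇒ q_{Pike} = 56 − 0.25q_{Mesa}.
By symmetry q_{Mesa} = q_{Pike}; substituting into the reaction function, 1.25q_{Pike} = 56 and q_{Pike} = 44.8.
P_{Pike} = 294 − 2·44.8 − 44.8 = 159.6.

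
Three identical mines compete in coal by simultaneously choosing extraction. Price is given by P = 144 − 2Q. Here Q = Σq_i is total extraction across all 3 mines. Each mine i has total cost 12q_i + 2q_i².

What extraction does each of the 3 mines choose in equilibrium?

11

A representative mine's profit is π_i = q_i(144 − 2Q) − 12q_i − 2q_i², with Q = q_i + Σ_{j≠i} q_j.
First-order condition: 132 − 8q_i − 2Σ_{j≠i} q_j = 0.
With identical mines, set every q_j = q: then 132 − 8q − 4q = 0, i.e. q = 132/12 = 11.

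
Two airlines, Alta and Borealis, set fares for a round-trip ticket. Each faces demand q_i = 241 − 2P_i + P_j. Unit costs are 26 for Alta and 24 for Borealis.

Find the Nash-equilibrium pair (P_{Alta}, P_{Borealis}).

Alta's profit: π = (P_{Alta} − 26)(241 − 2P_{Alta} + P_{Borealis}).
∂π/∂P_{Alta} = 293 − 4P_{Alta} + P_{Borealis} = 0 ⇒ P_{Alta} = 73.25 + 0.25P_{Borealis}.
Similarly P_{Borealis} = 72.25 + 0.25P_{Alta}.
Plugging P_{Borealis} into Alta's best response: P_{Alta} = 73.25 + 0.25(72.25 + 0.25P_{Alta}) ⇒ 0.9375P_{Alta} = 91.3125, so P_{Alta} = 97.4.
Then P_{Borealis} = 72.25 + 0.25·97.4 = 96.6.

97.4, 96.6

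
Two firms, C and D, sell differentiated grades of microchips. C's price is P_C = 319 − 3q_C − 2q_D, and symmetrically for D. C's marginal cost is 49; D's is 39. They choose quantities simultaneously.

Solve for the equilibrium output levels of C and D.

33.125, 35.625

Firm C's profit: π = q_C(319 − 3q_C − 2q_D) − 49q_C.
∂π/∂q_C = 270 − 6q_C − 2q_D = 0 ⇒ q_C = 45 − (1/3)q_D.
Similarly q_D = 140/3 − (1/3)q_C.
Solving the two reaction functions simultaneously: (1 − (−1/3)(−1/3))q_C = 45 − (1/3)·(140/3), so (8/9)q_C = 265/9 and q_C = 33.125.
Then q_D = 140/3 − (1/3)·33.125 = 35.625.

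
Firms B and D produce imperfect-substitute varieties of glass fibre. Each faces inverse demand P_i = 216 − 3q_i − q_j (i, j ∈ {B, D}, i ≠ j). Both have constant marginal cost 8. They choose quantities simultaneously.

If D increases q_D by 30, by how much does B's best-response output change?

Firm B's profit: π = q_B(216 − 3q_B − q_D) − 8q_B.
∂π/∂q_B = 208 − 6q_B − q_D = 0 ⇒ q_B = 104/3 − (1/6)q_D.
The reaction-function slope is −1/6, so a 30-unit rise in q_D moves q_B by −1/6 × 30 = −5. B's best response falls — the actions are strategic substitutes.

-5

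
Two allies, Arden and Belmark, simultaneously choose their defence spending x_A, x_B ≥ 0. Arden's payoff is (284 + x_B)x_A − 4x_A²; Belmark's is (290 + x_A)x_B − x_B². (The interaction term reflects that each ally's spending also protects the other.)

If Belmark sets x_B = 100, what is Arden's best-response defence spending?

48

Expanding Arden's payoff: 284x_A + x_Bx_A − 4x_A².
∂π/∂x_A = 284 + x_B − 8x_A = 0, so x_A = 35.5 + 0.125x_B.
At x_B = 100: x_A = 35.5 + 0.125·100 = 48.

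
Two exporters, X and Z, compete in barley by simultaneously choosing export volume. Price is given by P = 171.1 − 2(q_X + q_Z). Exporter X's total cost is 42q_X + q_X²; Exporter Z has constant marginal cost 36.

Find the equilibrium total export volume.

Exporter X's profit: π = q_X(171.1 − 2(q_X + q_Z)) − 42q_X − q_X².
∂π/∂q_X = 129.1 − 6q_X − 2q_Z = 0, so q_X = 1291/60 − (1/3)q_Z.
For Z: ∂π/∂q_Z = 135.1 − 4q_Z − 2q_X = 0 ⇒ q_Z = 33.775 − 0.5q_X.
Substituting the second reaction function into the first: q_X = 1291/60 − (1/3)(33.775 − 0.5q_X), which gives (5/6)q_X = 1231/120 ⇒ q_X = 12.31.
Then q_Z = 33.775 − 0.5·12.31 = 27.62.
Total export volume: 12.31 + 27.62 = 39.93.

39.93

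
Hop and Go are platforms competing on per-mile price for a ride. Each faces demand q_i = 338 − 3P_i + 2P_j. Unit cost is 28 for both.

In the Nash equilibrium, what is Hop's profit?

Hop's profit: π = (P_{Hop} − 28)(338 − 3P_{Hop} + 2P_{Go}).
∂π/∂P_{Hop} = 422 − 6P_{Hop} + 2P_{Go} = 0 ⇒ P_{Hop} = 211/3 + (1/3)P_{Go}.
Setting P_{Hop} = P_{Go} in the reaction function: P_{Hop} = 211/3 + (1/3)P_{Hop}, so P_{Hop} = (211/3) / (2/3) = 105.5.
q_{Hop} = 338 − 3·105.5 + 2·105.5 = 232.5.
Profit = (105.5 − 28)·232.5 = 18018.75.

18018.75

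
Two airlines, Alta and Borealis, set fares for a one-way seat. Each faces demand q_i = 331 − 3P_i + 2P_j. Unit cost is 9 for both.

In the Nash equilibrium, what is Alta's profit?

19440.75

Alta's profit: π = (P_{Alta} − 9)(331 − 3P_{Alta} + 2P_{Borealis}).
∂π/∂P_{Alta} = 358 − 6P_{Alta} + 2P_{Borealis} = 0 ⇒ P_{Alta} = 179/3 + (1/3)P_{Borealis}.
By symmetry P_{Borealis} = P_{Alta}; substituting into the reaction function, (2/3)P_{Alta} = 179/3 and P_{Alta} = 89.5.
q_{Alta} = 331 − 3·89.5 + 2·89.5 = 241.5.
Profit = (89.5 − 9)·241.5 = 19440.75.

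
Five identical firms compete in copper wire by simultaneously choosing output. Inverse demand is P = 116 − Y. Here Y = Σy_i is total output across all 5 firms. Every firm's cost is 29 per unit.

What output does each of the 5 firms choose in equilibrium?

14.5

A representative firm's profit is π_i = y_i(116 − Y) − 29y_i, with Y = y_i + Σ_{j≠i} y_j.
First-order condition: 87 − 2y_i − Σ_{j≠i} y_j = 0.
With identical firms, set every y_j = y: then 87 − 2y − 4y = 0, i.e. y = 87/6 = 14.5.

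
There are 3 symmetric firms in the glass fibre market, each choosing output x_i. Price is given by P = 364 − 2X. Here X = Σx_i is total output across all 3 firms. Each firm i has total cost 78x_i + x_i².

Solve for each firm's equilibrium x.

A representative firm's profit is π_i = x_i(364 − 2X) − 78x_i − x_i², with X = x_i + Σ_{j≠i} x_j.
First-order condition: 286 − 6x_i − 2Σ_{j≠i} x_j = 0.
In a symmetric equilibrium every firm chooses the same x, so Σ_{j≠i} x_j = 2x. The condition becomes 286 − 10x = 0, giving x = 286/10 = 28.6.

28.6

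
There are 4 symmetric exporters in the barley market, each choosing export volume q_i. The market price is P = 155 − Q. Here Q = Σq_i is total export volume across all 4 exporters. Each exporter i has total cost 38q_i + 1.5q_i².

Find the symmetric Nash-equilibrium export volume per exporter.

A representative exporter's profit is π_i = q_i(155 − Q) − 38q_i − 1.5q_i², with Q = q_i + Σ_{j≠i} q_j.
First-order condition: 117 − 5q_i − Σ_{j≠i} q_j = 0.
In a symmetric equilibrium every exporter chooses the same q, so Σ_{j≠i} q_j = 3q. The condition becomes 117 − 8q = 0, giving q = 117/8 = 14.625.

14.625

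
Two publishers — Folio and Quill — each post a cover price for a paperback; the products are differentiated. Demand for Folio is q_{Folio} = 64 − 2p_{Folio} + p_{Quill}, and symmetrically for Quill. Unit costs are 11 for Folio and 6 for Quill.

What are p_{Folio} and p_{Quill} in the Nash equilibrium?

28, 26

Folio's profit: π = (p_{Folio} − 11)(64 − 2p_{Folio} + p_{Quill}).
∂π/∂p_{Folio} = 86 − 4p_{Folio} + p_{Quill} = 0 ⇒ p_{Folio} = 21.5 + 0.25p_{Quill}.
Similarly p_{Quill} = 19 + 0.25p_{Folio}.
Solving the two reaction functions simultaneously: (1 − (0.25)(0.25))p_{Folio} = 21.5 + 0.25·19, so 0.9375p_{Folio} = 26.25 and p_{Folio} = 28.
Then p_{Quill} = 19 + 0.25·28 = 26.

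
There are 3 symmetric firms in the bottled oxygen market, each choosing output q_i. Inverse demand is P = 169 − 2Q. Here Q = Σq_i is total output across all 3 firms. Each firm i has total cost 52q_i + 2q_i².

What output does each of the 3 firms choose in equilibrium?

A representative firm's profit is π_i = q_i(169 − 2Q) − 52q_i − 2q_i², with Q = q_i + Σ_{j≠i} q_j.
First-order condition: 117 − 8q_i − 2Σ_{j≠i} q_j = 0.
In a symmetric equilibrium every firm chooses the same q, so Σ_{j≠i} q_j = 2q. The condition becomes 117 − 12q = 0, giving q = 117/12 = 9.75.

9.75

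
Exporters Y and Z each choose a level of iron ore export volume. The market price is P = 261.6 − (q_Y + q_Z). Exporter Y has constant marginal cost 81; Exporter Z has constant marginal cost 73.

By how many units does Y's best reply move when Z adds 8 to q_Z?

-4

Exporter Y's profit: π = q_Y(261.6 − (q_Y + q_Z)) − 81q_Y.
∂π/∂q_Y = 180.6 − 2q_Y − q_Z = 0, so q_Y = 90.3 − 0.5q_Z.
The reaction-function slope is −0.5, so an 8-unit rise in q_Z moves q_Y by −0.5 × 8 = −4. Y's best response falls — the actions are strategic substitutes.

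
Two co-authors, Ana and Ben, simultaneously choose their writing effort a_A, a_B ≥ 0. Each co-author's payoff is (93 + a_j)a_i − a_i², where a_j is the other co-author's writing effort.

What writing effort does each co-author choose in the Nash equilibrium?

Ana's payoff is (93 + a_B)a_A − a_A².
∂π/∂a_A = 93 + a_B − 2a_A = 0, so a_A = 46.5 + 0.5a_B.
By symmetry a_B = a_A; substituting into the reaction function, 0.5a_A = 46.5 and a_A = 93.

93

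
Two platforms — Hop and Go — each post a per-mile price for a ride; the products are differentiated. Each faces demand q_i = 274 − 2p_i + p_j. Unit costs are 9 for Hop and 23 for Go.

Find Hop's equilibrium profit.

Hop's profit: π = (p_{Hop} − 9)(274 − 2p_{Hop} + p_{Go}).
∂π/∂p_{Hop} = 292 − 4p_{Hop} + p_{Go} = 0 ⇒ p_{Hop} = 73 + 0.25p_{Go}.
Similarly p_{Go} = 80 + 0.25p_{Hop}.
Substituting the second reaction function into the first: p_{Hop} = 73 + 0.25(80 + 0.25p_{Hop}), which gives 0.9375p_{Hop} = 93 ⇒ p_{Hop} = 99.2.
Then p_{Go} = 80 + 0.25·99.2 = 104.8.
q_{Hop} = 274 − 2·99.2 + 104.8 = 180.4.
Profit = (99.2 − 9)·180.4 = 16272.08.

16272.08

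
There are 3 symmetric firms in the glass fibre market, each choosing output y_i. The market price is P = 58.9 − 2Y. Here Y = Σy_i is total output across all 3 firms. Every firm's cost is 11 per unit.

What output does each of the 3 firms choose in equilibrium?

5.9875

A representative firm's profit is π_i = y_i(58.9 − 2Y) − 11y_i, with Y = y_i + Σ_{j≠i} y_j.
First-order condition: 47.9 − 4y_i − 2Σ_{j≠i} y_j = 0.
With identical firms, set every y_j = y: then 47.9 − 4y − 4y = 0, i.e. y = 47.9/8 = 5.9875.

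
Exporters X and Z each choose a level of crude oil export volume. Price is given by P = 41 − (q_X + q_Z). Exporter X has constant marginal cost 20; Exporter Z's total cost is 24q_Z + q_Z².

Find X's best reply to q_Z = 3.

9

Exporter X's profit: π = q_X(41 − (q_X + q_Z)) − 20q_X.
∂π/∂q_X = 21 − 2q_X − q_Z = 0, so q_X = 10.5 − 0.5q_Z.
At q_Z = 3: q_X = 10.5 − 0.5·3 = 9.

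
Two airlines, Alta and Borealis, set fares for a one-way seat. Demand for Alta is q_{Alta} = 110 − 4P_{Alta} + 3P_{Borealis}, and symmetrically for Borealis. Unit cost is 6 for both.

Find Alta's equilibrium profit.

1730.56

Alta's profit: π = (P_{Alta} − 6)(110 − 4P_{Alta} + 3P_{Borealis}).
∂π/∂P_{Alta} = 134 − 8P_{Alta} + 3P_{Borealis} = 0 ⇒ P_{Alta} = 16.75 + 0.375P_{Borealis}.
Setting P_{Alta} = P_{Borealis} in the reaction function: P_{Alta} = 16.75 + 0.375P_{Alta}, so P_{Alta} = 16.75 / 0.625 = 26.8.
q_{Alta} = 110 − 4·26.8 + 3·26.8 = 83.2.
Profit = (26.8 − 6)·83.2 = 1730.56.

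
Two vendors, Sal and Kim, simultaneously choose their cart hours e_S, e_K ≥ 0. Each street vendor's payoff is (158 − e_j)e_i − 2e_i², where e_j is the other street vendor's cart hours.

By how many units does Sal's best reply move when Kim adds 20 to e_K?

-5

Sal's payoff is (158 − e_K)e_S − 2e_S².
∂π/∂e_S = 158 − e_K − 4e_S = 0, so e_S = 39.5 − 0.25e_K.
The reaction-function slope is −0.25, so a 20-unit rise in e_K moves e_S by −0.25 × 20 = −5. Sal's best response falls — the actions are strategic substitutes.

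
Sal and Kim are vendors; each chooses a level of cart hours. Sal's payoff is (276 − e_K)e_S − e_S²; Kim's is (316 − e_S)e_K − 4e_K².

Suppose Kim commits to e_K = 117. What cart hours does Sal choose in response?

79.5

Expanding Sal's payoff: 276e_S − e_Ke_S − e_S².
∂π/∂e_S = 276 − e_K − 2e_S = 0, so e_S = 138 − 0.5e_K.
At e_K = 117: e_S = 138 − 0.5·117 = 79.5.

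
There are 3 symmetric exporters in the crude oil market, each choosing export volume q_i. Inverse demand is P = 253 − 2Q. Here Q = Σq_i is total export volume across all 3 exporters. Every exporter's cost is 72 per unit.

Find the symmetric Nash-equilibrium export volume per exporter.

A representative exporter's profit is π_i = q_i(253 − 2Q) − 72q_i, with Q = q_i + Σ_{j≠i} q_j.
First-order condition: 181 − 4q_i − 2Σ_{j≠i} q_j = 0.
With identical exporters, set every q_j = q: then 181 − 4q − 4q = 0, i.e. q = 181/8 = 22.625.

22.625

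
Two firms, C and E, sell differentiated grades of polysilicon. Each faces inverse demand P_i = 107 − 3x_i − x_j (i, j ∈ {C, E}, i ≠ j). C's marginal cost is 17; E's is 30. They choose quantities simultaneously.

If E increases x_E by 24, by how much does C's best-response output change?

-4

Firm C's profit: π = x_C(107 − 3x_C − x_E) − 17x_C.
∂π/∂x_C = 90 − 6x_C − x_E = 0 ⇒ x_C = 15 − (1/6)x_E.
The reaction-function slope is −1/6, so a 24-unit rise in x_E moves x_C by −1/6 × 24 = −4. C's best response falls — the actions are strategic substitutes.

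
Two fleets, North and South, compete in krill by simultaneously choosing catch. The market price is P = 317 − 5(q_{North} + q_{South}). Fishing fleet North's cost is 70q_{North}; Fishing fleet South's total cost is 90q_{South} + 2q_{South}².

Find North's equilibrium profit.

2040.2

Fishing fleet North's profit: π = q_{North}(317 − 5(q_{North} + q_{South})) − 70q_{North}.
∂π/∂q_{North} = 247 − 10q_{North} − 5q_{South} = 0, so q_{North} = 24.7 − 0.5q_{South}.
For South: ∂π/∂q_{South} = 227 − 14q_{South} − 5q_{North} = 0 ⇒ q_{South} = 227/14 − (5/14)q_{North}.
Plugging q_{South} into North's best response: q_{North} = 24.7 − 0.5(227/14 − (5/14)q_{North}) ⇒ (23/28)q_{North} = 2323/140, so q_{North} = 20.2.
Then q_{South} = 227/14 − (5/14)·20.2 = 9.
Price P = 317 − 5·29.2 = 171.
North's profit: (171 − 70)·20.2 = 2040.2.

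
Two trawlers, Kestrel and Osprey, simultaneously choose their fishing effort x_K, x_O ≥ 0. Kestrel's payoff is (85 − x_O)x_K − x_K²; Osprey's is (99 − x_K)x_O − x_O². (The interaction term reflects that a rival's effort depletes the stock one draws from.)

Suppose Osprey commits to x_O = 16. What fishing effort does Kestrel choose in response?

34.5

Expanding Kestrel's payoff: 85x_K − x_Ox_K − x_K².
∂π/∂x_K = 85 − x_O − 2x_K = 0, so x_K = 42.5 − 0.5x_O.
At x_O = 16: x_K = 42.5 − 0.5·16 = 34.5.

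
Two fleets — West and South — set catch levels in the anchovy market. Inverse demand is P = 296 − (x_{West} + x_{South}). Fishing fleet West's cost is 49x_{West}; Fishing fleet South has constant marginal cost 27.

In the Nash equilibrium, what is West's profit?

Fishing fleet West's profit: π = x_{West}(296 − (x_{West} + x_{South})) − 49x_{West}.
∂π/∂x_{West} = 247 − 2x_{West} − x_{South} = 0, so x_{West} = 123.5 − 0.5x_{South}.
By the same steps for South: x_{South} = 134.5 − 0.5x_{West}.
Plugging x_{South} into West's best response: x_{West} = 123.5 − 0.5(134.5 − 0.5x_{West}) ⇒ 0.75x_{West} = 56.25, so x_{West} = 75.
Then x_{South} = 134.5 − 0.5·75 = 97.
Price P = 296 − 172 = 124.
West's profit: (124 − 49)·75 = 5625.

5625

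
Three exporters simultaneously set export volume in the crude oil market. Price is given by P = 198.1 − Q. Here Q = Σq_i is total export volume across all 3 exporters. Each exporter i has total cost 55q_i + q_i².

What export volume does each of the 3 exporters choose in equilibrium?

23.85

A representative exporter's profit is π_i = q_i(198.1 − Q) − 55q_i − q_i², with Q = q_i + Σ_{j≠i} q_j.
First-order condition: 143.1 − 4q_i − Σ_{j≠i} q_j = 0.
In a symmetric equilibrium every exporter chooses the same q, so Σ_{j≠i} q_j = 2q. The condition becomes 143.1 − 6q = 0, giving q = 143.1/6 = 23.85.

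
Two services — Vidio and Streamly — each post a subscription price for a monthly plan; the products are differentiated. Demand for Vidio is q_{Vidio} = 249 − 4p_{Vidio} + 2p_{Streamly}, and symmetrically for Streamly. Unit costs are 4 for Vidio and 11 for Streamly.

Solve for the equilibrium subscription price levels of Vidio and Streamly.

45.1, 47.9

Vidio's profit: π = (p_{Vidio} − 4)(249 − 4p_{Vidio} + 2p_{Streamly}).
∂π/∂p_{Vidio} = 265 − 8p_{Vidio} + 2p_{Streamly} = 0 ⇒ p_{Vidio} = 33.125 + 0.25p_{Streamly}.
Similarly p_{Streamly} = 36.625 + 0.25p_{Vidio}.
Substituting the second reaction function into the first: p_{Vidio} = 33.125 + 0.25(36.625 + 0.25p_{Vidio}), which gives 0.9375p_{Vidio} = 1353/32 ⇒ p_{Vidio} = 45.1.
Then p_{Streamly} = 36.625 + 0.25·45.1 = 47.9.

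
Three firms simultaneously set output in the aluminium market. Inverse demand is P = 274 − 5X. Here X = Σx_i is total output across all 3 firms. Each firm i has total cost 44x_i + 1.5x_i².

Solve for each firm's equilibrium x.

10

A representative firm's profit is π_i = x_i(274 − 5X) − 44x_i − 1.5x_i², with X = x_i + Σ_{j≠i} x_j.
First-order condition: 230 − 13x_i − 5Σ_{j≠i} x_j = 0.
In a symmetric equilibrium every firm chooses the same x, so Σ_{j≠i} x_j = 2x. The condition becomes 230 − 23x = 0, giving x = 230/23 = 10.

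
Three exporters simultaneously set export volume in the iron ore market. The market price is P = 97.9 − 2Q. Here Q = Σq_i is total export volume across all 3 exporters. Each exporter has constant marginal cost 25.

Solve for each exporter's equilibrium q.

9.1125

A representative exporter's profit is π_i = q_i(97.9 − 2Q) − 25q_i, with Q = q_i + Σ_{j≠i} q_j.
First-order condition: 72.9 − 4q_i − 2Σ_{j≠i} q_j = 0.
In a symmetric equilibrium every exporter chooses the same q, so Σ_{j≠i} q_j = 2q. The condition becomes 72.9 − 8q = 0, giving q = 72.9/8 = 9.1125.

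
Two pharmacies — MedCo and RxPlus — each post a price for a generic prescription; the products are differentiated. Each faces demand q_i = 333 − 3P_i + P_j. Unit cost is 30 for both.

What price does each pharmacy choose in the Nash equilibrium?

84.6

MedCo's profit: π = (P_{MedCo} − 30)(333 − 3P_{MedCo} + P_{RxPlus}).
∂π/∂P_{MedCo} = 423 − 6P_{MedCo} + P_{RxPlus} = 0 ⇒ P_{MedCo} = 70.5 + (1/6)P_{RxPlus}.
The game is symmetric, so in equilibrium P_{RxPlus} = P_{MedCo}: the reaction function gives (5/6)P_{MedCo} = 70.5, hence P_{MedCo} = 84.6.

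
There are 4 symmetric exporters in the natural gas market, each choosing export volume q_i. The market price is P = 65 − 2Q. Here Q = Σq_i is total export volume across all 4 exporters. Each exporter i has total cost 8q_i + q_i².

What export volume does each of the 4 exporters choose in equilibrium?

A representative exporter's profit is π_i = q_i(65 − 2Q) − 8q_i − q_i², with Q = q_i + Σ_{j≠i} q_j.
First-order condition: 57 − 6q_i − 2Σ_{j≠i} q_j = 0.
With identical exporters, set every q_j = q: then 57 − 6q − 6q = 0, i.e. q = 57/12 = 4.75.

4.75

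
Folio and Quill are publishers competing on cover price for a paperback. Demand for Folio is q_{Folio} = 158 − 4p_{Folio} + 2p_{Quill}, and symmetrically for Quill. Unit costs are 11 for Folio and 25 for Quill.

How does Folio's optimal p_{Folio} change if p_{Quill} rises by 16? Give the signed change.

Folio's profit: π = (p_{Folio} − 11)(158 − 4p_{Folio} + 2p_{Quill}).
∂π/∂p_{Folio} = 202 − 8p_{Folio} + 2p_{Quill} = 0 ⇒ p_{Folio} = 25.25 + 0.25p_{Quill}.
The reaction-function slope is 0.25, so a 16-unit rise in p_{Quill} moves p_{Folio} by 0.25 × 16 = 4. Folio's best response rises — the actions are strategic complements.

4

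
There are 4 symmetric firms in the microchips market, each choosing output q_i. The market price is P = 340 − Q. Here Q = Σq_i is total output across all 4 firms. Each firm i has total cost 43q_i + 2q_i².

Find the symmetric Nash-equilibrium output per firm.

33

A representative firm's profit is π_i = q_i(340 − Q) − 43q_i − 2q_i², with Q = q_i + Σ_{j≠i} q_j.
First-order condition: 297 − 6q_i − Σ_{j≠i} q_j = 0.
With identical firms, set every q_j = q: then 297 − 6q − 3q = 0, i.e. q = 297/9 = 33.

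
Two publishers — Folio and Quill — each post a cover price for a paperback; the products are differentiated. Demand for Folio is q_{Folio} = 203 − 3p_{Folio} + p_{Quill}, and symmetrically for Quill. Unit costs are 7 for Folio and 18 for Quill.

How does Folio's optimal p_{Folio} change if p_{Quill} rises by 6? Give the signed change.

1

Folio's profit: π = (p_{Folio} − 7)(203 − 3p_{Folio} + p_{Quill}).
∂π/∂p_{Folio} = 224 − 6p_{Folio} + p_{Quill} = 0 ⇒ p_{Folio} = 112/3 + (1/6)p_{Quill}.
The reaction-function slope is 1/6, so a 6-unit rise in p_{Quill} moves p_{Folio} by 1/6 × 6 = 1. Folio's best response rises — the actions are strategic complements.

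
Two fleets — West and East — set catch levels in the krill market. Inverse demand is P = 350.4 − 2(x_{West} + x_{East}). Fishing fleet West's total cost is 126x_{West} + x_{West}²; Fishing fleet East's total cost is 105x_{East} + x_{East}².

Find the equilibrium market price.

232.95

Fishing fleet West's profit: π = x_{West}(350.4 − 2(x_{West} + x_{East})) − 126x_{West} − x_{West}².
∂π/∂x_{West} = 224.4 − 6x_{West} − 2x_{East} = 0, so x_{West} = 37.4 − (1/3)x_{East}.
By the same steps for East: x_{East} = 40.9 − (1/3)x_{West}.
Solving the two reaction functions simultaneously: (1 − (−1/3)(−1/3))x_{West} = 37.4 − (1/3)·40.9, so (8/9)x_{West} = 713/30 and x_{West} = 26.7375.
Then x_{East} = 40.9 − (1/3)·26.7375 = 31.9875.
Equilibrium price: P = 350.4 − 2·58.725 = 232.95.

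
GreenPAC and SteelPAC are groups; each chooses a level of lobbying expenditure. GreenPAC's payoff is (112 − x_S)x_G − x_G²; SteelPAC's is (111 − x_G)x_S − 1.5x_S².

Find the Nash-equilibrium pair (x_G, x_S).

Expanding GreenPAC's payoff: 112x_G − x_Sx_G − x_G².
∂π/∂x_G = 112 − x_S − 2x_G = 0, so x_G = 56 − 0.5x_S.
Likewise for SteelPAC: x_S = 37 − (1/3)x_G.
Solving the two reaction functions simultaneously: (1 − (−0.5)(−1/3))x_G = 56 − 0.5·37, so (5/6)x_G = 37.5 and x_G = 45.
Then x_S = 37 − (1/3)·45 = 22.

45, 22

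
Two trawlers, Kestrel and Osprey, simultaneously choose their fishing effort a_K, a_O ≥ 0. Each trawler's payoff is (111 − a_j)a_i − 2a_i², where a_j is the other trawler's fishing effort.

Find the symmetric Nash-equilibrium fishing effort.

Kestrel's payoff is (111 − a_O)a_K − 2a_K².
∂π/∂a_K = 111 − a_O − 4a_K = 0, so a_K = 27.75 − 0.25a_O.
By symmetry a_O = a_K; substituting into the reaction function, 1.25a_K = 27.75 and a_K = 22.2.

22.2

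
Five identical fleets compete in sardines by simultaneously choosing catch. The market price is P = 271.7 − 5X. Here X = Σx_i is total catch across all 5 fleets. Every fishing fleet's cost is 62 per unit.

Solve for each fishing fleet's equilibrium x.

6.99

A representative fishing fleet's profit is π_i = x_i(271.7 − 5X) − 62x_i, with X = x_i + Σ_{j≠i} x_j.
First-order condition: 209.7 − 10x_i − 5Σ_{j≠i} x_j = 0.
In a symmetric equilibrium every fishing fleet chooses the same x, so Σ_{j≠i} x_j = 4x. The condition becomes 209.7 − 30x = 0, giving x = 209.7/30 = 6.99.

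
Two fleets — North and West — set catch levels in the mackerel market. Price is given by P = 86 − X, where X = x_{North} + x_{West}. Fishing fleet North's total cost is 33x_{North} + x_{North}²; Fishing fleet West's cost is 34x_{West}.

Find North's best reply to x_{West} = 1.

13

Fishing fleet North's profit: π = x_{North}(86 − (x_{North} + x_{West})) − 33x_{North} − x_{North}².
∂π/∂x_{North} = 53 − 4x_{North} − x_{West} = 0, so x_{North} = 13.25 − 0.25x_{West}.
At x_{West} = 1: x_{North} = 13.25 − 0.25·1 = 13.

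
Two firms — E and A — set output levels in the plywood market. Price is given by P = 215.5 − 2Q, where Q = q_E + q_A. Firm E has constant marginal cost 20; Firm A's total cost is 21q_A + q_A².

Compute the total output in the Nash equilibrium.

Firm E's profit: π = q_E(215.5 − 2(q_E + q_A)) − 20q_E.
∂π/∂q_E = 195.5 − 4q_E − 2q_A = 0, so q_E = 48.875 − 0.5q_A.
For A: ∂π/∂q_A = 194.5 − 6q_A − 2q_E = 0 ⇒ q_A = 389/12 − (1/3)q_E.
Substituting the second reaction function into the first: q_E = 48.875 − 0.5(389/12 − (1/3)q_E), which gives (5/6)q_E = 98/3 ⇒ q_E = 39.2.
Then q_A = 389/12 − (1/3)·39.2 = 19.35.
Total output: 39.2 + 19.35 = 58.55.

58.55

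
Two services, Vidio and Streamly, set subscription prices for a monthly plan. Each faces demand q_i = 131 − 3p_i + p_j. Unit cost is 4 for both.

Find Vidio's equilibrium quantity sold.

73.8

Vidio's profit: π = (p_{Vidio} − 4)(131 − 3p_{Vidio} + p_{Streamly}).
∂π/∂p_{Vidio} = 143 − 6p_{Vidio} + p_{Streamly} = 0 ⇒ p_{Vidio} = 143/6 + (1/6)p_{Streamly}.
Setting p_{Vidio} = p_{Streamly} in the reaction function: p_{Vidio} = 143/6 + (1/6)p_{Vidio}, so p_{Vidio} = (143/6) / (5/6) = 28.6.
q_{Vidio} = 131 − 3·28.6 + 28.6 = 73.8.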